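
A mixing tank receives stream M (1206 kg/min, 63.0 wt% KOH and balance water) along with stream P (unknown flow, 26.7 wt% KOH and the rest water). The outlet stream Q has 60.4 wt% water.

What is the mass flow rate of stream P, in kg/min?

Let P be the unknown flow. Total out = 1206 + P.
water balance: 446.22 + 0.733·P = 0.604·(1206 + P)
(0.733 − 0.604)·P = 0.604×1206 − 446.22 = 282.2
P = 282.2 / 0.129 = 2187.6 kg/min

2188 kg/min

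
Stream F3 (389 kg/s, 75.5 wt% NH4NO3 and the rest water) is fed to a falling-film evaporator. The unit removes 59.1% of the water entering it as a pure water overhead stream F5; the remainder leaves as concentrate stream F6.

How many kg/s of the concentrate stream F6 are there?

water entering = 389×0.245 = 95.305 kg/s; overhead removed = 0.591×95.305 = 56.325 kg/s.
Concentrate = 389 − 56.325 = 332.67 kg/s.

332.7 kg/s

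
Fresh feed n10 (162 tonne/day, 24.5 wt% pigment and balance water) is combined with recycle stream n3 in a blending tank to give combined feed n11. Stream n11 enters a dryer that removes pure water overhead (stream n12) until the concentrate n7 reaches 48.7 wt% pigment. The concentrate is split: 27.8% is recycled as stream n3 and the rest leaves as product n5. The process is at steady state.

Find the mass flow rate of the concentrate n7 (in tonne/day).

112.9 tonne/day

Overall pigment balance (none leaves overhead): pigment in fresh feed = pigment in product, i.e. 162×0.245 = (1−0.278)·n7·0.487.
n7 = 39.69/(0.487×0.722) = 112.88 tonne/day.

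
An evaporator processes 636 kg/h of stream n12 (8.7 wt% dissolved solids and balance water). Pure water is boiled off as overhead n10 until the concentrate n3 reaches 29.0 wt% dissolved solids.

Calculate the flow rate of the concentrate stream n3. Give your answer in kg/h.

dissolved solids is conserved: 636×0.087 = 55.332 kg/h all reports to the concentrate.
Concentrate = 55.332/(target fraction) = 190.8 kg/h.

190.8 kg/h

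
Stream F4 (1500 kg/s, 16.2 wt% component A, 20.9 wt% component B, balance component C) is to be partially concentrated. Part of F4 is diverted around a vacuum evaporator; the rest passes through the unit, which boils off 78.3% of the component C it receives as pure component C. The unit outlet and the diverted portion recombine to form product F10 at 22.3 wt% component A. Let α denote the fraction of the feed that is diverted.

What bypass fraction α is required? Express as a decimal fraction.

0.445

All 1500×0.162 = 243 kg/s of component A reaches F10, so F10 = 243/0.223 = 1089.7 kg/s and vapour = 410.31 kg/s.
The evaporator receives (1−α)·1500 of feed at 0.629 component C and removes 0.783 of that component C:
0.783×0.629×(1−α)×1500 = 410.31
(1−α) = 410.31/738.76 = 0.5554;  α = 0.4446.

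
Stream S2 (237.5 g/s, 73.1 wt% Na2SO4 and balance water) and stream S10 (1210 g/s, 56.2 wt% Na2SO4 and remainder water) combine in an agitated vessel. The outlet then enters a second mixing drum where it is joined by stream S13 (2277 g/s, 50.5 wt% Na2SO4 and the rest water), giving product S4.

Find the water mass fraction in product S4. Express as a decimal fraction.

0.462

Overall, product flow = 3724.5 g/s.
water in = 237.5×0.269 + 1210×0.438 + 2277×0.495 = 1721 g/s.
water fraction in S4 = 0.462.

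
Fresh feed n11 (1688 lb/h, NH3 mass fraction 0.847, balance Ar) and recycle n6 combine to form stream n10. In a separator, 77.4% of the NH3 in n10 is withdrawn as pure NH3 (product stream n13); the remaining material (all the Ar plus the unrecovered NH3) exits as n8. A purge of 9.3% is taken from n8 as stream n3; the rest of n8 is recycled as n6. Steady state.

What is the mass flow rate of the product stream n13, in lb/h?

1392 lb/h

NH3 in n10: m_A = 1688×0.847 + (1−0.093)·(1−0.774)·m_A, so m_A = 1429.7/0.7950 = 1798.4 lb/h.
Product n13 = 0.774×1798.4 = 1391.9 lb/h.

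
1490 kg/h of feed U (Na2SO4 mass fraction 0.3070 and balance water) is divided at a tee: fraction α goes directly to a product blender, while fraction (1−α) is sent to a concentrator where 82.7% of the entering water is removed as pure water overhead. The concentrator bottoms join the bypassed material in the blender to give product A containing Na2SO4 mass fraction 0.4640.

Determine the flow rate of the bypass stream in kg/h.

610.3 kg/h

All 1490×0.307 = 457.43 kg/h of Na2SO4 reaches A, so A = 457.43/0.464 = 985.84 kg/h and vapour = 504.16 kg/h.
The evaporator receives (1−α)·1490 of feed at 0.693 water and removes 0.827 of that water:
0.827×0.693×(1−α)×1490 = 504.16
(1−α) = 504.16/853.94 = 0.5904;  α = 0.4096.
Bypass flow = 0.4096×1490 = 610.31 kg/h.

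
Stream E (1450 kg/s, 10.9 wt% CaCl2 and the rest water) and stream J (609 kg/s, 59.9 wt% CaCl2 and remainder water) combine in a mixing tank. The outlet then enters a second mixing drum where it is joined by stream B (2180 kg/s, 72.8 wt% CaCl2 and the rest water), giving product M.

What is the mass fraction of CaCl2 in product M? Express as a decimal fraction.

Overall, product flow = 4239 kg/s.
CaCl2 in = 1450×0.109 + 609×0.599 + 2180×0.728 = 2109.9 kg/s.
CaCl2 fraction in M = 0.4977.

0.4977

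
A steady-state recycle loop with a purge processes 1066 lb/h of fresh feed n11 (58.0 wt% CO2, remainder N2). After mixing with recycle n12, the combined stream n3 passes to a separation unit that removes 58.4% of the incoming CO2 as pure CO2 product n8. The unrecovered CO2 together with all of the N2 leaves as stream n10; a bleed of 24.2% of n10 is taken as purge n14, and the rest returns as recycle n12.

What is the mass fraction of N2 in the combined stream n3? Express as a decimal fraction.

N2 enters only via n11 and leaves only via the purge: 1066×0.420 = 0.242×(N2 in n10), and the separation unit passes all N2, so N2 in n3 = N2 in n10 = 1850.1 lb/h.
CO2 in n3: m_A = 1066×0.580 + (1−0.242)·(1−0.584)·m_A, so m_A = 618.28/0.6847 = 903.03 lb/h.
n3 = 903.03 + 1850.1 = 2753.1 lb/h.
N2 fraction in n3 = 1850.1/2753.1 = 0.6720.

0.6720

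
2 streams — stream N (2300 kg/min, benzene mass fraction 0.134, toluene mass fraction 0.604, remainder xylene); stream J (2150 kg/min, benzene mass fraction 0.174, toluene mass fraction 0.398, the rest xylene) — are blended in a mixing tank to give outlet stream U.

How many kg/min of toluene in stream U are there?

2245 kg/min

toluene out = toluene in = 2300×0.604 + 2150×0.398 = 2244.9 kg/min.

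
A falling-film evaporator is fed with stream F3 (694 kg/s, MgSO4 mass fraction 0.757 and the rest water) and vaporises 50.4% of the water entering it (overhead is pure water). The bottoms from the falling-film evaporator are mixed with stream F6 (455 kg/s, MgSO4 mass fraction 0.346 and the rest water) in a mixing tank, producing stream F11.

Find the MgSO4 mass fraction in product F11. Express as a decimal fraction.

Vapour removed = 0.504×0.243×694 = 84.996 kg/s; concentrate = 609 kg/s.
MgSO4 reaching the mixer = 525.36 (from concentrate) + 455×0.346 = 682.79 kg/s.
Product flow = 609 + 455 = 1064 kg/s; MgSO4 fraction = 0.642.

0.642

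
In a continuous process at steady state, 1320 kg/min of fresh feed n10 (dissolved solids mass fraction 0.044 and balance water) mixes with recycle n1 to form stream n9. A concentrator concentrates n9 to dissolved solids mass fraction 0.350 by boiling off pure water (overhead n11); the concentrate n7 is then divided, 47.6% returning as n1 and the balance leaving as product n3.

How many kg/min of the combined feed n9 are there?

1471 kg/min

Overall dissolved solids balance (none leaves overhead): dissolved solids in fresh feed = dissolved solids in product, i.e. 1320×0.044 = (1−0.476)·n7·0.350.
n7 = 58.08/(0.350×0.524) = 316.68 kg/min.
Recycle n1 = 0.476×316.68 = 150.74 kg/min.
Combined feed n9 = 1320 + 150.74 = 1470.7 kg/min.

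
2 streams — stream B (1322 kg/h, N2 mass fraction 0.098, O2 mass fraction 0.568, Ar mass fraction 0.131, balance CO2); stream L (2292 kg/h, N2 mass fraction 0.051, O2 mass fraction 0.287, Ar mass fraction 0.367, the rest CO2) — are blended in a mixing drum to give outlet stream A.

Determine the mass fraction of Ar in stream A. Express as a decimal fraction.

Total flow out = 1322 + 2292 = 3614 kg/h.
Ar in = 1322×0.131 + 2292×0.367 = 1014.3 kg/h.
Ar mass fraction in A = 1014.3/3614 = 0.281.

0.281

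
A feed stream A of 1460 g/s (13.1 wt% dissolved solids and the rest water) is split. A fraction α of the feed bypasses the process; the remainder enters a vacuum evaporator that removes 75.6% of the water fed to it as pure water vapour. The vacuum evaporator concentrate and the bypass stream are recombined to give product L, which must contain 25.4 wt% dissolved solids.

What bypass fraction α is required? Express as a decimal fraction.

All 1460×0.131 = 191.26 g/s of dissolved solids reaches L, so L = 191.26/0.254 = 752.99 g/s and vapour = 707.01 g/s.
The evaporator receives (1−α)·1460 of feed at 0.869 water and removes 0.756 of that water:
0.756×0.869×(1−α)×1460 = 707.01
(1−α) = 707.01/959.17 = 0.7371;  α = 0.2629.

0.263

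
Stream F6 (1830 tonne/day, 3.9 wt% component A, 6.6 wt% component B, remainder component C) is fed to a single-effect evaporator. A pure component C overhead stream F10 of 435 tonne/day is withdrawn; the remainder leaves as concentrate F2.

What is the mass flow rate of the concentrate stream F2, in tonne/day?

1395 tonne/day

Concentrate = 1830 − 435 = 1395 tonne/day.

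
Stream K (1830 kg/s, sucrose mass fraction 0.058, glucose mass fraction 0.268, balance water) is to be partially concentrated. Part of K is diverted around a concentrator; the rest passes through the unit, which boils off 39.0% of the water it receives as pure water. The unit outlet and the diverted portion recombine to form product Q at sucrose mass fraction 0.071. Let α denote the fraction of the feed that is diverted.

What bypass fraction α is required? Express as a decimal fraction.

All 1830×0.058 = 106.14 kg/s of sucrose reaches Q, so Q = 106.14/0.071 = 1494.9 kg/s and vapour = 335.07 kg/s.
The evaporator receives (1−α)·1830 of feed at 0.674 water and removes 0.390 of that water:
0.390×0.674×(1−α)×1830 = 335.07
(1−α) = 335.07/481.03 = 0.6966;  α = 0.3034.

0.303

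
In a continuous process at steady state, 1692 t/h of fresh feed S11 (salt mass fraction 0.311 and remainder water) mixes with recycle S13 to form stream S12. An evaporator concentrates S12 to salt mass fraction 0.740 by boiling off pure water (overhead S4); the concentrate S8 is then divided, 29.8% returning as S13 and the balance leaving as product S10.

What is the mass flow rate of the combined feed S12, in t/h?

Overall salt balance (none leaves overhead): salt in fresh feed = salt in product, i.e. 1692×0.311 = (1−0.298)·S8·0.740.
S8 = 526.21/(0.740×0.702) = 1013 t/h.
Recycle S13 = 0.298×1013 = 301.86 t/h.
Combined feed S12 = 1692 + 301.86 = 1993.9 t/h.

1994 t/h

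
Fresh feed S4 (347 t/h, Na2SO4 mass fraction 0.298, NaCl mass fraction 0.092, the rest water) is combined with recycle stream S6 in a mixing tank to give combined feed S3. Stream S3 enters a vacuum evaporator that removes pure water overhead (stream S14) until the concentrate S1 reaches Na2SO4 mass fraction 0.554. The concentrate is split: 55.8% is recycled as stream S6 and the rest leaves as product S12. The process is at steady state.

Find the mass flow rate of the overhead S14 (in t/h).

160.3 t/h

Overall Na2SO4 balance (none leaves overhead): Na2SO4 in fresh feed = Na2SO4 in product, i.e. 347×0.298 = (1−0.558)·S1·0.554.
S1 = 103.41/(0.554×0.442) = 422.29 t/h.
Recycle S6 = 0.558×422.29 = 235.64 t/h.
Combined feed S3 = 347 + 235.64 = 582.64 t/h.
Overhead S14 = S3 − S1 = 582.64 − 422.29 = 160.35 t/h.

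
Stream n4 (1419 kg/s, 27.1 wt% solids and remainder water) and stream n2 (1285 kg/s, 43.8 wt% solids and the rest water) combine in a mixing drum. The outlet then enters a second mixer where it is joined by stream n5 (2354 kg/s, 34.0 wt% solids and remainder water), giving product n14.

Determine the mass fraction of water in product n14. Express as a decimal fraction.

Overall, product flow = 5058 kg/s.
water in = 1419×0.729 + 1285×0.562 + 2354×0.660 = 3310.3 kg/s.
water fraction in n14 = 0.6545.

0.6545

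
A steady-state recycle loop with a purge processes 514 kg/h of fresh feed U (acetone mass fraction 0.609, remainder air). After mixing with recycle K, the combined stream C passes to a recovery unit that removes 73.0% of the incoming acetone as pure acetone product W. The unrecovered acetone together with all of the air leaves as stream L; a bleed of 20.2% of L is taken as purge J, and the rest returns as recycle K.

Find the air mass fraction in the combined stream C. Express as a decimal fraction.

air enters only via U and leaves only via the purge: 514×0.391 = 0.202×(air in L), and the recovery unit passes all air, so air in C = air in L = 994.92 kg/h.
acetone in C: m_A = 514×0.609 + (1−0.202)·(1−0.730)·m_A, so m_A = 313.03/0.7845 = 398.99 kg/h.
C = 398.99 + 994.92 = 1393.9 kg/h.
air fraction in C = 994.92/1393.9 = 0.714.

0.714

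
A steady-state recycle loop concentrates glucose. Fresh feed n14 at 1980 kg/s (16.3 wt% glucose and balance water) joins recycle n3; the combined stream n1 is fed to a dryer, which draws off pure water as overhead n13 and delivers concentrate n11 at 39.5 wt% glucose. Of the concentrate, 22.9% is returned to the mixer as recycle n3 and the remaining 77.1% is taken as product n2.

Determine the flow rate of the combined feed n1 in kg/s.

Overall glucose balance (none leaves overhead): glucose in fresh feed = glucose in product, i.e. 1980×0.163 = (1−0.229)·n11·0.395.
n11 = 322.74/(0.395×0.771) = 1059.7 kg/s.
Recycle n3 = 0.229×1059.7 = 242.68 kg/s.
Combined feed n1 = 1980 + 242.68 = 2222.7 kg/s.

2223 kg/s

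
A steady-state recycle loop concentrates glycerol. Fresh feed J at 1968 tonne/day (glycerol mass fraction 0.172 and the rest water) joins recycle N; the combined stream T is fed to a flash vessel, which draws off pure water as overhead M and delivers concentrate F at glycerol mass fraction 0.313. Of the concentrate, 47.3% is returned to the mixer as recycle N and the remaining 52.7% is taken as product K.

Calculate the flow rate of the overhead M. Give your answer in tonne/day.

886.5 tonne/day

Overall glycerol balance (none leaves overhead): glycerol in fresh feed = glycerol in product, i.e. 1968×0.172 = (1−0.473)·F·0.313.
F = 338.5/(0.313×0.527) = 2052.1 tonne/day.
Recycle N = 0.473×2052.1 = 970.64 tonne/day.
Combined feed T = 1968 + 970.64 = 2938.6 tonne/day.
Overhead M = T − F = 2938.6 − 2052.1 = 886.54 tonne/day.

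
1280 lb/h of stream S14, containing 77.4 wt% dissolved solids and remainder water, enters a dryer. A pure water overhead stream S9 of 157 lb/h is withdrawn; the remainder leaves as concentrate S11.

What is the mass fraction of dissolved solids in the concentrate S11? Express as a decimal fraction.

0.8822

dissolved solids is not removed: 1280×0.774 = 990.72 lb/h of dissolved solids enters S11.
Concentrate = 1280 − 157 = 1123 lb/h.
Mass fraction = 990.72/1123 = 0.8822.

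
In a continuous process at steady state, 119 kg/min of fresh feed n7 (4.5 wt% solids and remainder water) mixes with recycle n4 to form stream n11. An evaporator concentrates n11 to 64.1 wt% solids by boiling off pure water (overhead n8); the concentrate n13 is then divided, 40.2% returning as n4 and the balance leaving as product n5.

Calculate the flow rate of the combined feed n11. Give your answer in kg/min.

Overall solids balance (none leaves overhead): solids in fresh feed = solids in product, i.e. 119×0.045 = (1−0.402)·n13·0.641.
n13 = 5.355/(0.641×0.598) = 13.97 kg/min.
Recycle n4 = 0.402×13.97 = 5.616 kg/min.
Combined feed n11 = 119 + 5.616 = 124.62 kg/min.

124.6 kg/min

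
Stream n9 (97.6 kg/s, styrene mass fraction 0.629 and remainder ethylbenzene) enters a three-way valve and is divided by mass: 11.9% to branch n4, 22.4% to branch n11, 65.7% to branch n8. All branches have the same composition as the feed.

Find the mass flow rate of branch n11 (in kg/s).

21.86 kg/s

Branch n11 flow = 0.224×97.6 = 21.862 kg/s.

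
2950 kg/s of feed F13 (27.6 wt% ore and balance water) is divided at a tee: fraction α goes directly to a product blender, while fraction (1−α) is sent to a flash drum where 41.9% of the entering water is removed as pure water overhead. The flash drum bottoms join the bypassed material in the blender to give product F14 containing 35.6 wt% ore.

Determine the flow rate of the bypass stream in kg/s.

All 2950×0.276 = 814.2 kg/s of ore reaches F14, so F14 = 814.2/0.356 = 2287.1 kg/s and vapour = 662.92 kg/s.
The evaporator receives (1−α)·2950 of feed at 0.724 water and removes 0.419 of that water:
0.419×0.724×(1−α)×2950 = 662.92
(1−α) = 662.92/894.9 = 0.7408;  α = 0.2592.
Bypass flow = 0.2592×2950 = 764.71 kg/s.

764.7 kg/s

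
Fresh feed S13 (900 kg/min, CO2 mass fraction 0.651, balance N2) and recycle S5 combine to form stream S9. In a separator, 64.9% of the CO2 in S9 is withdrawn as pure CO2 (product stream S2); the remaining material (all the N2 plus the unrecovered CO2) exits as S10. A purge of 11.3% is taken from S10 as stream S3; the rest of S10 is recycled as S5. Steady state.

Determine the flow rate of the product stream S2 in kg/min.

552.2 kg/min

CO2 in S9: m_A = 900×0.651 + (1−0.113)·(1−0.649)·m_A, so m_A = 585.9/0.6887 = 850.78 kg/min.
Product S2 = 0.649×850.78 = 552.16 kg/min.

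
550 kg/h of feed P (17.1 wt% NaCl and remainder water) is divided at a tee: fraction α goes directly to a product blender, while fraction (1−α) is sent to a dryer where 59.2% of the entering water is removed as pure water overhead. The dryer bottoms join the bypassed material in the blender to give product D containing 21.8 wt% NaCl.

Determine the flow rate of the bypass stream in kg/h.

All 550×0.171 = 94.05 kg/h of NaCl reaches D, so D = 94.05/0.218 = 431.42 kg/h and vapour = 118.58 kg/h.
The evaporator receives (1−α)·550 of feed at 0.829 water and removes 0.592 of that water:
0.592×0.829×(1−α)×550 = 118.58
(1−α) = 118.58/269.92 = 0.4393;  α = 0.5607.
Bypass flow = 0.5607×550 = 308.38 kg/h.

308.4 kg/h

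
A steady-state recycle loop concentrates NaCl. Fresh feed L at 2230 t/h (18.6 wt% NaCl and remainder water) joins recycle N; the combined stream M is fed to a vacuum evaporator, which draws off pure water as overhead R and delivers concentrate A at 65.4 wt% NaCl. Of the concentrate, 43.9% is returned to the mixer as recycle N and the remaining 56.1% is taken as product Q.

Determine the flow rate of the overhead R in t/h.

Overall NaCl balance (none leaves overhead): NaCl in fresh feed = NaCl in product, i.e. 2230×0.186 = (1−0.439)·A·0.654.
A = 414.78/(0.654×0.561) = 1130.5 t/h.
Recycle N = 0.439×1130.5 = 496.3 t/h.
Combined feed M = 2230 + 496.3 = 2726.3 t/h.
Overhead R = M − A = 2726.3 − 1130.5 = 1595.8 t/h.

1596 t/h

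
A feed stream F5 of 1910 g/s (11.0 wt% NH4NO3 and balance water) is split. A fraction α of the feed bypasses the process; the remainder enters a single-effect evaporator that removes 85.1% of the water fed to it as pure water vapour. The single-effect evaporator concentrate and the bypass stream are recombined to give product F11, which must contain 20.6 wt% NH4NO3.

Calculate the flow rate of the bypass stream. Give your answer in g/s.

All 1910×0.110 = 210.1 g/s of NH4NO3 reaches F11, so F11 = 210.1/0.206 = 1019.9 g/s and vapour = 890.1 g/s.
The evaporator receives (1−α)·1910 of feed at 0.890 water and removes 0.851 of that water:
0.851×0.890×(1−α)×1910 = 890.1
(1−α) = 890.1/1446.6 = 0.6153;  α = 0.3847.
Bypass flow = 0.3847×1910 = 734.78 g/s.

734.8 g/s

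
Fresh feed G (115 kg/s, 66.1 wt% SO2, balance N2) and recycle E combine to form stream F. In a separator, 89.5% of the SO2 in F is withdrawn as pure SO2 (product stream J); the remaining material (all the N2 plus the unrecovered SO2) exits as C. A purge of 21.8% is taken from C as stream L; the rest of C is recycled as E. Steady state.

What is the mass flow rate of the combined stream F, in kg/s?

N2 enters only via G and leaves only via the purge: 115×0.339 = 0.218×(N2 in C), and the separator passes all N2, so N2 in F = N2 in C = 178.83 kg/s.
SO2 in F: m_A = 115×0.661 + (1−0.218)·(1−0.895)·m_A, so m_A = 76.015/0.9179 = 82.815 kg/s.
F = 82.815 + 178.83 = 261.65 kg/s.

261.6 kg/s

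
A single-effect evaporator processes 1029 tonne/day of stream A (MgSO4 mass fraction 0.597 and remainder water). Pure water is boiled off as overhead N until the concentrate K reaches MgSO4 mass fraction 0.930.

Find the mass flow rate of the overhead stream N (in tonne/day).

368.4 tonne/day

MgSO4 is conserved: 1029×0.597 = 614.31 tonne/day all reports to the concentrate.
Concentrate = 614.31/(target fraction) = 660.55 tonne/day.
Overhead = 1029 − 660.55 = 368.45 tonne/day.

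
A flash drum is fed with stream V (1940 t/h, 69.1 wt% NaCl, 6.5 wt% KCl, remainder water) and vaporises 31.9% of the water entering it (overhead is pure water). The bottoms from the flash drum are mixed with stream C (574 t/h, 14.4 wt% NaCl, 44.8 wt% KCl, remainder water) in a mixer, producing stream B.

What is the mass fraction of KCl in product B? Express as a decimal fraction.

Vapour removed = 0.319×0.244×1940 = 151 t/h; concentrate = 1789 t/h.
KCl reaching the mixer = 126.1 (from concentrate) + 574×0.448 = 383.25 t/h.
Product flow = 1789 + 574 = 2363 t/h; KCl fraction = 0.162.

0.162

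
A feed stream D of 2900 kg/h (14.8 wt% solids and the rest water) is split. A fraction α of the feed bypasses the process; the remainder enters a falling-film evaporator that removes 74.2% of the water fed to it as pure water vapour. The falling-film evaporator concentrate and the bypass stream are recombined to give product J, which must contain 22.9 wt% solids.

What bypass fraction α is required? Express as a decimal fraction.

0.440

All 2900×0.148 = 429.2 kg/h of solids reaches J, so J = 429.2/0.229 = 1874.2 kg/h and vapour = 1025.8 kg/h.
The evaporator receives (1−α)·2900 of feed at 0.852 water and removes 0.742 of that water:
0.742×0.852×(1−α)×2900 = 1025.8
(1−α) = 1025.8/1833.3 = 0.5595;  α = 0.4405.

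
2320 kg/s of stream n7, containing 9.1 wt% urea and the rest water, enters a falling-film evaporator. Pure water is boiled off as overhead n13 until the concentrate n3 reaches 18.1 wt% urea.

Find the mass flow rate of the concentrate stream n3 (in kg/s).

urea is conserved: 2320×0.091 = 211.12 kg/s all reports to the concentrate.
Concentrate = 211.12/(target fraction) = 1166.4 kg/s.

1166 kg/s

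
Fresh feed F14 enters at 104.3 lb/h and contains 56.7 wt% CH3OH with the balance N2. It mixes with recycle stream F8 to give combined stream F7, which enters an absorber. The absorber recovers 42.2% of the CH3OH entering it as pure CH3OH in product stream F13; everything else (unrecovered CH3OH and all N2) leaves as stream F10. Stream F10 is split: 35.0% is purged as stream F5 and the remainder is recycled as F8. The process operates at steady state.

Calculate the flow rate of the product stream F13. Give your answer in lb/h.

CH3OH in F7: m_A = 104.3×0.567 + (1−0.350)·(1−0.422)·m_A, so m_A = 59.138/0.6243 = 94.727 lb/h.
Product F13 = 0.422×94.727 = 39.975 lb/h.

39.97 lb/h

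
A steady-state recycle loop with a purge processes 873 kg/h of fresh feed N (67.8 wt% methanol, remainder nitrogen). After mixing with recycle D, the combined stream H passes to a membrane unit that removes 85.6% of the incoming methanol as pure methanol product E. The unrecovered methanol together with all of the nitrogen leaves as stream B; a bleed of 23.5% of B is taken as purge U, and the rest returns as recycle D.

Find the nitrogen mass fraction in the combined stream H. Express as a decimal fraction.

0.6426

nitrogen enters only via N and leaves only via the purge: 873×0.322 = 0.235×(nitrogen in B), and the membrane unit passes all nitrogen, so nitrogen in H = nitrogen in B = 1196.2 kg/h.
methanol in H: m_A = 873×0.678 + (1−0.235)·(1−0.856)·m_A, so m_A = 591.89/0.8898 = 665.17 kg/h.
H = 665.17 + 1196.2 = 1861.4 kg/h.
nitrogen fraction in H = 1196.2/1861.4 = 0.6426.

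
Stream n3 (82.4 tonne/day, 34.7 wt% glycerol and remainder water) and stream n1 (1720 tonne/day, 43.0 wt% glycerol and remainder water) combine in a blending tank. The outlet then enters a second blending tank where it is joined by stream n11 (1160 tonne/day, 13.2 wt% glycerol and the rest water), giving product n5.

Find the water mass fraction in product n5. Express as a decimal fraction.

Overall, product flow = 2962.4 tonne/day.
water in = 82.4×0.653 + 1720×0.570 + 1160×0.868 = 2041.1 tonne/day.
water fraction in n5 = 0.689.

0.689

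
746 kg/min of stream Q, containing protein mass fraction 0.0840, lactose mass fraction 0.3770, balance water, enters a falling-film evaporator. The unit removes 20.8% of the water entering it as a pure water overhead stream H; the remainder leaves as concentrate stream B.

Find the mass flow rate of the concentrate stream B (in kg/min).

662.4 kg/min

water entering = 746×0.539 = 402.09 kg/min; overhead removed = 0.208×402.09 = 83.636 kg/min.
Concentrate = 746 − 83.636 = 662.36 kg/min.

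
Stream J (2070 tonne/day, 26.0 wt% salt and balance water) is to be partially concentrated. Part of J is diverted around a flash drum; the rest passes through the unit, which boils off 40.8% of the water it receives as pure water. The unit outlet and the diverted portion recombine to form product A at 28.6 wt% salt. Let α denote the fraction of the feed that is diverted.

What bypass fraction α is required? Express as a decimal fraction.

0.699

All 2070×0.260 = 538.2 tonne/day of salt reaches A, so A = 538.2/0.286 = 1881.8 tonne/day and vapour = 188.18 tonne/day.
The evaporator receives (1−α)·2070 of feed at 0.740 water and removes 0.408 of that water:
0.408×0.740×(1−α)×2070 = 188.18
(1−α) = 188.18/624.97 = 0.3011;  α = 0.6989.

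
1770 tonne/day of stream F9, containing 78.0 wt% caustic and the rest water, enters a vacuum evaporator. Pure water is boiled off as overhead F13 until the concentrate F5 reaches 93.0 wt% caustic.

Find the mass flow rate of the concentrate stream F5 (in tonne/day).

caustic is conserved: 1770×0.780 = 1380.6 tonne/day all reports to the concentrate.
Concentrate = 1380.6/(target fraction) = 1484.5 tonne/day.

1485 tonne/day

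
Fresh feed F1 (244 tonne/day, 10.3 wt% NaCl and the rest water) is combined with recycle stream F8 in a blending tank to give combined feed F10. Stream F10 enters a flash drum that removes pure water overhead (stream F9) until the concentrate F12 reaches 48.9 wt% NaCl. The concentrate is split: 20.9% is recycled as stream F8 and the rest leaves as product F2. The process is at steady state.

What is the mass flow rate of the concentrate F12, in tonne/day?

Overall NaCl balance (none leaves overhead): NaCl in fresh feed = NaCl in product, i.e. 244×0.103 = (1−0.209)·F12·0.489.
F12 = 25.132/(0.489×0.791) = 64.974 tonne/day.

64.97 tonne/day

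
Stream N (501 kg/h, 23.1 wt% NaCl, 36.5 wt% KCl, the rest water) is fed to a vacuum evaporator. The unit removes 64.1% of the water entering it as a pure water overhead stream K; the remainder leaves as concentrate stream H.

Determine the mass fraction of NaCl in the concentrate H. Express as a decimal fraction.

NaCl is not removed: 501×0.231 = 115.73 kg/h of NaCl enters H.
water entering = 501×0.404 = 202.4 kg/h; overhead removed = 0.641×202.4 = 129.74 kg/h.
Concentrate = 501 − 129.74 = 371.26 kg/h.
Mass fraction = 115.73/371.26 = 0.312.

0.312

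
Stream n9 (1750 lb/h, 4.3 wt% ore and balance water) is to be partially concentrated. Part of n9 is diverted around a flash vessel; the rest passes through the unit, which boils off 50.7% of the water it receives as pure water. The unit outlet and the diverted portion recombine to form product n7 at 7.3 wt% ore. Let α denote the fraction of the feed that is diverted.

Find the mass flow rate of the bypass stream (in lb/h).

267.8 lb/h

All 1750×0.043 = 75.25 lb/h of ore reaches n7, so n7 = 75.25/0.073 = 1030.8 lb/h and vapour = 719.18 lb/h.
The evaporator receives (1−α)·1750 of feed at 0.957 water and removes 0.507 of that water:
0.507×0.957×(1−α)×1750 = 719.18
(1−α) = 719.18/849.1 = 0.8470;  α = 0.1530.
Bypass flow = 0.1530×1750 = 267.77 lb/h.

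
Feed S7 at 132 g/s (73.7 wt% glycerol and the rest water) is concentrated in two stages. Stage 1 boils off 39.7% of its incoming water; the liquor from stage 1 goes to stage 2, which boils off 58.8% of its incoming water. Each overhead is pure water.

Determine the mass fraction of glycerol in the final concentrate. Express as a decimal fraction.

0.919

water in feed = 132×0.263 = 34.716 g/s.
After stage 1: water left = (1−0.397)×34.716 = 20.934; stream total = 118.22 g/s.
After stage 2: water left = (1−0.588)×20.934 = 8.6247; final concentrate = 105.91 g/s.
glycerol fraction = 97.284/105.91 = 0.919.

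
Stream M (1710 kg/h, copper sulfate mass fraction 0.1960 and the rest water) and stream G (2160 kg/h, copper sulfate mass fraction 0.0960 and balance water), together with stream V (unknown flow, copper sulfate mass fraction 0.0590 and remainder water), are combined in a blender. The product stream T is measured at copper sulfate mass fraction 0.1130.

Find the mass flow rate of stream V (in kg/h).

1948 kg/h

Let V be the unknown flow. Total out = 3870 + V.
copper sulfate balance: 542.52 + 0.059·V = 0.113·(3870 + V)
(0.059 − 0.113)·V = 0.113×3870 − 542.52 = -105.21
V = -105.21 / -0.054 = 1948.3 kg/h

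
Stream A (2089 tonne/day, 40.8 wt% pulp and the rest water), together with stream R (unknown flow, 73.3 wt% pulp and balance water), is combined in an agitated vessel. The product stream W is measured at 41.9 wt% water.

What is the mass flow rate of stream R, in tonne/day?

2378 tonne/day

Let R be the unknown flow. Total out = 2089 + R.
water balance: 1236.7 + 0.267·R = 0.419·(2089 + R)
(0.267 − 0.419)·R = 0.419×2089 − 1236.7 = -361.4
R = -361.4 / -0.152 = 2377.6 tonne/day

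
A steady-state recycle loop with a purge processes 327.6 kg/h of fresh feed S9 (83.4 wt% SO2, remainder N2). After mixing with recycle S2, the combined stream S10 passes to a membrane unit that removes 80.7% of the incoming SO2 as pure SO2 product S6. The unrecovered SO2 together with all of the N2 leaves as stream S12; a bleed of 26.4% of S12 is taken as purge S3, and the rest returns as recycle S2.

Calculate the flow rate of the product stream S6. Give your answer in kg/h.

257 kg/h

SO2 in S10: m_A = 327.6×0.834 + (1−0.264)·(1−0.807)·m_A, so m_A = 273.22/0.8580 = 318.45 kg/h.
Product S6 = 0.807×318.45 = 256.99 kg/h.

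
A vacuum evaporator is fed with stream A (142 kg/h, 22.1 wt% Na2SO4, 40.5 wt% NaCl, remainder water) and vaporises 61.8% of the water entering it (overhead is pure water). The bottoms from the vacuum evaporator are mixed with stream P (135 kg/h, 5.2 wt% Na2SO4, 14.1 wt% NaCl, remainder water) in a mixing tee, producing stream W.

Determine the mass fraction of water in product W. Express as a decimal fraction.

0.529

Vapour removed = 0.618×0.374×142 = 32.821 kg/h; concentrate = 109.18 kg/h.
water reaching the mixer = 20.287 (from concentrate) + 135×0.807 = 129.23 kg/h.
Product flow = 109.18 + 135 = 244.18 kg/h; water fraction = 0.529.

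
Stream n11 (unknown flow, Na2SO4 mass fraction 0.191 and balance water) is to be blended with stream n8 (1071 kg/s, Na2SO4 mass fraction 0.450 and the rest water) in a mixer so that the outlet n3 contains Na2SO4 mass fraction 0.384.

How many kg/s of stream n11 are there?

Let n11 be the unknown flow. Total out = 1071 + n11.
Na2SO4 balance: 481.95 + 0.191·n11 = 0.384·(1071 + n11)
(0.191 − 0.384)·n11 = 0.384×1071 − 481.95 = -70.686
n11 = -70.686 / -0.193 = 366.25 kg/s

366.2 kg/s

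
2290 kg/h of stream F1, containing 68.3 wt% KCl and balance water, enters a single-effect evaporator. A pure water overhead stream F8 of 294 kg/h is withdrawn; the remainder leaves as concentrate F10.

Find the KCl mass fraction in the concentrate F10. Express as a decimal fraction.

KCl is not removed: 2290×0.683 = 1564.1 kg/h of KCl enters F10.
Concentrate = 2290 − 294 = 1996 kg/h.
Mass fraction = 1564.1/1996 = 0.784.

0.784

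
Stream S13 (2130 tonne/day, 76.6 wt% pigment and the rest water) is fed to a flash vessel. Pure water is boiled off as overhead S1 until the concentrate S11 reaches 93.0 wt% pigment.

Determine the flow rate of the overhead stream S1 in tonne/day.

pigment is conserved: 2130×0.766 = 1631.6 tonne/day all reports to the concentrate.
Concentrate = 1631.6/(target fraction) = 1754.4 tonne/day.
Overhead = 2130 − 1754.4 = 375.61 tonne/day.

375.6 tonne/day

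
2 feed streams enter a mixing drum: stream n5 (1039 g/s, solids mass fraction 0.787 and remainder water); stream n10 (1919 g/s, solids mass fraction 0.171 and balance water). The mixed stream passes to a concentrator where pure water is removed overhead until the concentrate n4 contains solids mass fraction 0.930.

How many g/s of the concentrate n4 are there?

solids entering = 1039×0.787 + 1919×0.171 = 1145.8 g/s.
All solids reports to n4, so n4 = 1145.8/0.930 = 1232.1 g/s.

1232 g/s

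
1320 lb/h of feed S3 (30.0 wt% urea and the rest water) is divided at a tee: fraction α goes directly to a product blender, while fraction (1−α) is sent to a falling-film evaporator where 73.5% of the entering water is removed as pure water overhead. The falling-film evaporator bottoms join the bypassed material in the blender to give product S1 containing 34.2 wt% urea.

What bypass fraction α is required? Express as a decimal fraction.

All 1320×0.300 = 396 lb/h of urea reaches S1, so S1 = 396/0.342 = 1157.9 lb/h and vapour = 162.11 lb/h.
The evaporator receives (1−α)·1320 of feed at 0.700 water and removes 0.735 of that water:
0.735×0.700×(1−α)×1320 = 162.11
(1−α) = 162.11/679.14 = 0.2387;  α = 0.7613.

0.761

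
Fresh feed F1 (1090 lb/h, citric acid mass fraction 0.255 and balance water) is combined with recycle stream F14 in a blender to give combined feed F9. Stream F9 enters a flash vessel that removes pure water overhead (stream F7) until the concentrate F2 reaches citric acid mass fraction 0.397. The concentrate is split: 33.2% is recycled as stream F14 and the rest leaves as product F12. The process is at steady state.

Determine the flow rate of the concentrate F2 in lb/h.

Overall citric acid balance (none leaves overhead): citric acid in fresh feed = citric acid in product, i.e. 1090×0.255 = (1−0.332)·F2·0.397.
F2 = 277.95/(0.397×0.668) = 1048.1 lb/h.

1048 lb/h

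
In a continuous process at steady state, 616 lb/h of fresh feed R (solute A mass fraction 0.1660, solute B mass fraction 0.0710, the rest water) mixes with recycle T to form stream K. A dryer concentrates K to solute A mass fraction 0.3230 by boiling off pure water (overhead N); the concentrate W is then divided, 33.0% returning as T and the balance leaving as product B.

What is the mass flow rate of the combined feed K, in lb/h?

771.9 lb/h

Overall solute A balance (none leaves overhead): solute A in fresh feed = solute A in product, i.e. 616×0.166 = (1−0.330)·W·0.323.
W = 102.26/(0.323×0.670) = 472.51 lb/h.
Recycle T = 0.330×472.51 = 155.93 lb/h.
Combined feed K = 616 + 155.93 = 771.93 lb/h.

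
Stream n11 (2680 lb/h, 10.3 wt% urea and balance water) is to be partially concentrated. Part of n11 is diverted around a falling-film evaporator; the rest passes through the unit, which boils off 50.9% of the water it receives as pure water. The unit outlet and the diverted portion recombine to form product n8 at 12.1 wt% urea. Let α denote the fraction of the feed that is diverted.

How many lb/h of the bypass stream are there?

1807 lb/h

All 2680×0.103 = 276.04 lb/h of urea reaches n8, so n8 = 276.04/0.121 = 2281.3 lb/h and vapour = 398.68 lb/h.
The evaporator receives (1−α)·2680 of feed at 0.897 water and removes 0.509 of that water:
0.509×0.897×(1−α)×2680 = 398.68
(1−α) = 398.68/1223.6 = 0.3258;  α = 0.6742.
Bypass flow = 0.6742×2680 = 1806.8 lb/h.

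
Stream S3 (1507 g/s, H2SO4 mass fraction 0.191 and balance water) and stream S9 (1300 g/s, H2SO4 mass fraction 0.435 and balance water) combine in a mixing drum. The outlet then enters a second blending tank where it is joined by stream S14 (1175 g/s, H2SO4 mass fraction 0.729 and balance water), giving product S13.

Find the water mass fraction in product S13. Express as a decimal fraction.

Overall, product flow = 3982 g/s.
water in = 1507×0.809 + 1300×0.565 + 1175×0.271 = 2272.1 g/s.
water fraction in S13 = 0.571.

0.571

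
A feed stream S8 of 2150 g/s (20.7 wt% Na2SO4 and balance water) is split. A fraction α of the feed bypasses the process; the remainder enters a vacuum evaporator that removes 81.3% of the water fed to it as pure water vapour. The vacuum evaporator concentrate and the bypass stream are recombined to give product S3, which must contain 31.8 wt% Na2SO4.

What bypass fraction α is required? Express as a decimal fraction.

All 2150×0.207 = 445.05 g/s of Na2SO4 reaches S3, so S3 = 445.05/0.318 = 1399.5 g/s and vapour = 750.47 g/s.
The evaporator receives (1−α)·2150 of feed at 0.793 water and removes 0.813 of that water:
0.813×0.793×(1−α)×2150 = 750.47
(1−α) = 750.47/1386.1 = 0.5414;  α = 0.4586.

0.459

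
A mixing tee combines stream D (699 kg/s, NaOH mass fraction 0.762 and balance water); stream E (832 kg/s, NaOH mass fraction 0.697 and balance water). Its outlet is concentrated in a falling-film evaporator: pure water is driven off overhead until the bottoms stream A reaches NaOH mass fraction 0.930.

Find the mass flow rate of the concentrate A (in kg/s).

1196 kg/s

NaOH entering = 699×0.762 + 832×0.697 = 1112.5 kg/s.
All NaOH reports to A, so A = 1112.5/0.930 = 1196.3 kg/s.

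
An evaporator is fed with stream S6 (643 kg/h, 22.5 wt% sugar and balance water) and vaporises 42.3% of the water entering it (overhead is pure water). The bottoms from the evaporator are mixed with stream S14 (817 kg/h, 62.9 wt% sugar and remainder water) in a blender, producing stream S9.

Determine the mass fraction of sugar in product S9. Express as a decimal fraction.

Vapour removed = 0.423×0.775×643 = 210.79 kg/h; concentrate = 432.21 kg/h.
sugar reaching the mixer = 144.68 (from concentrate) + 817×0.629 = 658.57 kg/h.
Product flow = 432.21 + 817 = 1249.2 kg/h; sugar fraction = 0.5272.

0.5272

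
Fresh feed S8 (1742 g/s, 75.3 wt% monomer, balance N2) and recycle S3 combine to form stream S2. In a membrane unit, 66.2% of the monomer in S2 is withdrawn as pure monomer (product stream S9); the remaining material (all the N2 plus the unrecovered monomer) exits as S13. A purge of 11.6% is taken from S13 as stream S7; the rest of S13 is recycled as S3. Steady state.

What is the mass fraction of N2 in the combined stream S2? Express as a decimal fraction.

N2 enters only via S8 and leaves only via the purge: 1742×0.247 = 0.116×(N2 in S13), and the membrane unit passes all N2, so N2 in S2 = N2 in S13 = 3709.3 g/s.
monomer in S2: m_A = 1742×0.753 + (1−0.116)·(1−0.662)·m_A, so m_A = 1311.7/0.7012 = 1870.7 g/s.
S2 = 1870.7 + 3709.3 = 5579.9 g/s.
N2 fraction in S2 = 3709.3/5579.9 = 0.665.

0.665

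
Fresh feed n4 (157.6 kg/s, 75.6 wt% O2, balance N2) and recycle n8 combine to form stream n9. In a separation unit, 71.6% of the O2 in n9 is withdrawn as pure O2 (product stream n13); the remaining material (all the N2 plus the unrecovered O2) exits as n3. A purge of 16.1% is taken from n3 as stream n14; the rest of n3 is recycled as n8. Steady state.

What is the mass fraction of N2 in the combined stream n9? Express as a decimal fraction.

N2 enters only via n4 and leaves only via the purge: 157.6×0.244 = 0.161×(N2 in n3), and the separation unit passes all N2, so N2 in n9 = N2 in n3 = 238.85 kg/s.
O2 in n9: m_A = 157.6×0.756 + (1−0.161)·(1−0.716)·m_A, so m_A = 119.15/0.7617 = 156.42 kg/s.
n9 = 156.42 + 238.85 = 395.26 kg/s.
N2 fraction in n9 = 238.85/395.26 = 0.604.

0.604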